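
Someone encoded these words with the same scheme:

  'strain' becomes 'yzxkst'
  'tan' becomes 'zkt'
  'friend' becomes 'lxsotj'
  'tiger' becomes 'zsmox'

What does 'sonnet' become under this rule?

yyttoz

The shift depends on letter class: consonant s→y is +6, but vowel a→k is +10. The rule splits by letter class: vowels +10, consonants +6.
Applying it to sonnet: s(cons)+6=y, o(vowel)+10=y, n(cons)+6=t, n(cons)+6=t, e(vowel)+10=o, t(cons)+6=z.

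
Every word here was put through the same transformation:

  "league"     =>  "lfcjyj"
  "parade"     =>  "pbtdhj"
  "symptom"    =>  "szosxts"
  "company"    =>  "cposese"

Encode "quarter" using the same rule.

In league: l→l is +0, e→f is +1, a→c is +2, g→j is +3 — the shift increases by 1 each position. The shift increases by 1 at each position, starting from +0: 0, 1, 2, ….
On quarter: q+0=q, u+1=v, a+2=c, r+3=u, t+4=x, e+5=j, r+6=x.

qvcuxjx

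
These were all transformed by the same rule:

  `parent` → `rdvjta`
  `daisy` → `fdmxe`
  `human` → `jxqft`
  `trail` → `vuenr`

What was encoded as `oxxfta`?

mutant

Letter i (0-indexed) is shifted by i+2, so successive shifts are 2, 3, 4, ….
Decoding oxxfta: o−2=m, x−3=u, x−4=t, f−5=a, t−6=n, a−7=t.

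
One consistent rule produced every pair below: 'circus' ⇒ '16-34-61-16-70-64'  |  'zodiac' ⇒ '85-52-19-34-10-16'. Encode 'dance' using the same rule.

19-10-49-16-22

With a=1..z=26, the number is 3·pos + 7.
Applying it to dance: d=4→19, a=1→10, n=14→49, c=3→16, e=5→22.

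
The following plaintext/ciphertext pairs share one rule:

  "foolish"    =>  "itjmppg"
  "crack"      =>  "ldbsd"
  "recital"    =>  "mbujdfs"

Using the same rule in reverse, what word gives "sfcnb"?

The word is reversed, then every letter is shifted forward by 1.
Decoding sfcnb: shift back: s−1=r, f−1=e, c−1=b, n−1=m, b−1=a → rebma; then reverse → amber.

amber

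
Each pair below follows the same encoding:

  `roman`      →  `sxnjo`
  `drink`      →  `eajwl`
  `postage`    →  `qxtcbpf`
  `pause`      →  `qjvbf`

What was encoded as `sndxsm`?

record

Shifts by position in roman: pos 0: r→s (+1), pos 1: o→x (+9), pos 2: m→n (+1), pos 3: a→j (+9) — repeating every 2. The shifts repeat in a cycle of length 2: positions 0,1,… shift by +1, +9, then the pattern repeats.
Reversing it on sndxsm: s−1=r, n−9=e, d−1=c, x−9=o, s−1=r, m−9=d.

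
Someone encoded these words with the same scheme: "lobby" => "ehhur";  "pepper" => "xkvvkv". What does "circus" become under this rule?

yaixoi

The output letters match the input read backwards, each shifted +6: lobby reversed is ybbol. Read the word backwards and shift each letter +6.
For circus: reverse → sucric; then shift: s+6=y, u+6=a, c+6=i, r+6=x, i+6=o, c+6=i.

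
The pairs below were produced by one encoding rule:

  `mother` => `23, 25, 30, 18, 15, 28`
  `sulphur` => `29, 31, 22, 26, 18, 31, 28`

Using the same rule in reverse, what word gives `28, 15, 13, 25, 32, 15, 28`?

m is letter #13 and maps to 23: an offset of 10. The number is (letter's place in the alphabet, a=1) + 10.
Undoing it on 28, 15, 13, 25, 32, 15, 28: 28→(28−10)÷1=18=r, 15→(15−10)÷1=5=e, 13→(13−10)÷1=3=c, 25→(25−10)÷1=15=o, 32→(32−10)÷1=22=v, 15→(15−10)÷1=5=e, 28→(28−10)÷1=18=r.

recover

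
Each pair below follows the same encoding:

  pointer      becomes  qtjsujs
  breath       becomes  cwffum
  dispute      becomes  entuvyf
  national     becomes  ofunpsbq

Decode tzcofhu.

subject

Shifts by position in pointer: pos 0: p→q (+1), pos 1: o→t (+5), pos 2: i→j (+1), pos 3: n→s (+5) — repeating every 2. It's a Vigenère-style cipher with numeric key [1,5]: position i shifts by key[i mod 2].
Undoing it on tzcofhu: t−1=s, z−5=u, c−1=b, o−5=j, f−1=e, h−5=c, u−1=t.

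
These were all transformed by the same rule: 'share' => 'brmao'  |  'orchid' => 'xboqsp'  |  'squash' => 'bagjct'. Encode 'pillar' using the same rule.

ysxukd

Shifts by position in share: pos 0: s→b (+9), pos 1: h→r (+10), pos 2: a→m (+12), pos 3: r→a (+9), pos 4: e→o (+10) — repeating every 3. A repeating key of period 3 is used — shifts +9, +10, +12 over and over.
For pillar: p+9=y, i+10=s, l+12=x, l+9=u, a+10=k, r+12=d.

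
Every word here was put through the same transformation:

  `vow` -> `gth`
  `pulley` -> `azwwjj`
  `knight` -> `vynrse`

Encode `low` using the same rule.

The shift depends on letter class: consonant v→g is +11, but vowel o→t is +5. Two shifts are in play — +5 for a/e/i/o/u, +11 for every other letter.
Applying it to low: l(cons)+11=w, o(vowel)+5=t, w(cons)+11=h.

wth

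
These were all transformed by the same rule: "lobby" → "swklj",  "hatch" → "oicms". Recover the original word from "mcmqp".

In lobby: l→s is +7, o→w is +8, b→k is +9, b→l is +10 — the shift increases by 1 each position. Letter i (0-indexed) is shifted by i+7, so successive shifts are 7, 8, 9, ….
Decoding mcmqp: m−7=f, c−8=u, m−9=d, q−10=g, p−11=e.

fudge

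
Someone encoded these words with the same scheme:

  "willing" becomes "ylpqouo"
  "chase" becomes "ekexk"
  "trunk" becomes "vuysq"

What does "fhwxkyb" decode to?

dessert

In willing: w→y is +2, i→l is +3, l→p is +4, l→q is +5 — the shift increases by 1 each position. Letter i (0-indexed) is shifted by i+2, so successive shifts are 2, 3, 4, ….
Decoding fhwxkyb: f−2=d, h−3=e, w−4=s, x−5=s, k−6=e, y−7=r, b−8=t.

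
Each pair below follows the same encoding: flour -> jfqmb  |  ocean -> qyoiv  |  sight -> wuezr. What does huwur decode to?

visit

f(5)→j(9) and l(11)→f(5) fit y≡21x+8 (mod 26); the inverse of 21 mod 26 is 5. Treating letters as 0–25, the rule is x ↦ 21x + 8 (mod 26).
Decoding huwur: h(7)→5·(7−8)≡21=v; u(20)→5·(20−8)≡8=i; w(22)→5·(22−8)≡18=s; u(20)→5·(20−8)≡8=i; r(17)→5·(17−8)≡19=t (all mod 26).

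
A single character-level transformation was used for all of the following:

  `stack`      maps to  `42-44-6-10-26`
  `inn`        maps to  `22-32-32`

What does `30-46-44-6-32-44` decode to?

mutant

With a=1..z=26, the number is 2·pos + 4.
Decoding 30-46-44-6-32-44: 30→(30−4)÷2=13=m, 46→(46−4)÷2=21=u, 44→(44−4)÷2=20=t, 6→(6−4)÷2=1=a, 32→(32−4)÷2=14=n, 44→(44−4)÷2=20=t.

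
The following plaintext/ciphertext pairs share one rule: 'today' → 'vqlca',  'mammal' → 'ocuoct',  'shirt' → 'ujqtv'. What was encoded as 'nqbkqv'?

Shifts by position in today: pos 0: t→v (+2), pos 1: o→q (+2), pos 2: d→l (+8), pos 3: a→c (+2), pos 4: y→a (+2) — repeating every 3. It's a Vigenère-style cipher with numeric key [2,2,8]: position i shifts by key[i mod 3].
Decoding nqbkqv: n−2=l, q−2=o, b−8=t, k−2=i, q−2=o, v−8=n.

lotion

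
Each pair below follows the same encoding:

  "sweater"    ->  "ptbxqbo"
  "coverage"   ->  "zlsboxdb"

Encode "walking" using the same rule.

Compare letters: s→p is +23, w→t is +23, e→b is +23 — a constant shift. Each letter is shifted forward by 23 in the alphabet (a Caesar shift of +23).
For walking: w+23=t, a+23=x, l+23=i, k+23=h, i+23=f, n+23=k, g+23=d.

txihfkd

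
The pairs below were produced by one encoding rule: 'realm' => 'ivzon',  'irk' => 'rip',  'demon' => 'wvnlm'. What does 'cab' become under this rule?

Each pair mirrors across the alphabet (r↔i, e↔v, a↔z): positions sum to 25. This is the alphabet-reversal cipher (Atbash): a becomes z, b becomes y, etc.
For cab: c↔x, a↔z, b↔y.

xzy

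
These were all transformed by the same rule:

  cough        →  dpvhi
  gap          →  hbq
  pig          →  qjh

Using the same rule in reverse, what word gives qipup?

photo

Compare letters: c→d is +1, o→p is +1, u→v is +1 — a constant shift. It's a constant shift of +1 (ROT1).
Undoing it on qipup: q−1=p, i−1=h, p−1=o, u−1=t, p−1=o.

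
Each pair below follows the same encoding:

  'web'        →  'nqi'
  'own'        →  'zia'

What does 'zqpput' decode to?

hidden

The output letters match the input read backwards, each shifted +12: web reversed is bew. Two steps: reverse the string, then apply a Caesar shift of +12.
Undoing it on zqpput: shift back: z−12=n, q−12=e, p−12=d, p−12=d, u−12=i, t−12=h → neddih; then reverse → hidden.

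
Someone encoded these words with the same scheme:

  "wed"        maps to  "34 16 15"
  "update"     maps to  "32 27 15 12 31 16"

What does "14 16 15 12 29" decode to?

The number is (letter's place in the alphabet, a=1) + 11.
Reversing it on 14 16 15 12 29: 14→(14−11)÷1=3=c, 16→(16−11)÷1=5=e, 15→(15−11)÷1=4=d, 12→(12−11)÷1=1=a, 29→(29−11)÷1=18=r.

cedar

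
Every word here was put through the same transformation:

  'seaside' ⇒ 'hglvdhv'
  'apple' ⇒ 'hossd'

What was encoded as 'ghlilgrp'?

The output letters match the input read backwards, each shifted +3: seaside reversed is edisaes. Two steps: reverse the string, then apply a Caesar shift of +3.
Decoding ghlilgrp: shift back: g−3=d, h−3=e, l−3=i, i−3=f, l−3=i, g−3=d, r−3=o, p−3=m → deifidom; then reverse → modified.

modified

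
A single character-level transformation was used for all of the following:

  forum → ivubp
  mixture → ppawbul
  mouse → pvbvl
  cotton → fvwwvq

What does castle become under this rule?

fhvwol

The shift depends on letter class: consonant f→i is +3, but vowel o→v is +7. Two shifts are in play — +7 for a/e/i/o/u, +3 for every other letter.
Applying it to castle: c(cons)+3=f, a(vowel)+7=h, s(cons)+3=v, t(cons)+3=w, l(cons)+3=o, e(vowel)+7=l.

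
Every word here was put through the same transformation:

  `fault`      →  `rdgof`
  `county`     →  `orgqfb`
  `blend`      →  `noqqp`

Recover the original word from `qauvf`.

exist

A repeating key of period 2 is used — shifts +12, +3 over and over.
Undoing it on qauvf: q−12=e, a−3=x, u−12=i, v−3=s, f−12=t.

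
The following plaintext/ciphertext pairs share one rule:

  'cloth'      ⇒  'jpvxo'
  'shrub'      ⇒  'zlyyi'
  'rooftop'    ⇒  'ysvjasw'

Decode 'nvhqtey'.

Shifts by position in cloth: pos 0: c→j (+7), pos 1: l→p (+4), pos 2: o→v (+7), pos 3: t→x (+4) — repeating every 2. It's a Vigenère-style cipher with numeric key [7,4]: position i shifts by key[i mod 2].
Decoding nvhqtey: n−7=g, v−4=r, h−7=a, q−4=m, t−7=m, e−4=a, y−7=r.

grammar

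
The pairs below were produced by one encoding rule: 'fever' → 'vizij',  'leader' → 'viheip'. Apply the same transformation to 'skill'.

The word is reversed, then every letter is shifted forward by 4.
Applying it to skill: reverse → lliks; then shift: l+4=p, l+4=p, i+4=m, k+4=o, s+4=w.

ppmow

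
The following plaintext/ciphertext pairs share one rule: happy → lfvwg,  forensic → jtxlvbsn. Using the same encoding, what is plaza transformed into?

In happy: h→l is +4, a→f is +5, p→v is +6, p→w is +7 — the shift increases by 1 each position. Letter i (0-indexed) is shifted by i+4, so successive shifts are 4, 5, 6, ….
Applying it to plaza: p+4=t, l+5=q, a+6=g, z+7=g, a+8=i.

tqggi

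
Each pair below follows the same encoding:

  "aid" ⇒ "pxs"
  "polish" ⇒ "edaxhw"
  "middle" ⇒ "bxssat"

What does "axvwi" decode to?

light

Compare letters: a→p is +15, i→x is +15, d→s is +15 — a constant shift. It's a constant shift of +15 (ROT15).
Reversing it on axvwi: a−15=l, x−15=i, v−15=g, w−15=h, i−15=t.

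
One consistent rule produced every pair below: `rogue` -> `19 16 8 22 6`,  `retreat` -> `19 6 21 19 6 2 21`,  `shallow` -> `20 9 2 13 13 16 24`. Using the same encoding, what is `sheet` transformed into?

20 9 6 6 21

r is letter #18 and maps to 19: an offset of 1. The number is (letter's place in the alphabet, a=1) + 1.
Applying it to sheet: s=19→20, h=8→9, e=5→6, e=5→6, t=20→21.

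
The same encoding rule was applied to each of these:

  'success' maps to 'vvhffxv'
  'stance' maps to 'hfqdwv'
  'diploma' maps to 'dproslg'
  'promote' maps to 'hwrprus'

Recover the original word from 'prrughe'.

bedroom

The output letters match the input read backwards, each shifted +3: success reversed is sseccus. Two steps: reverse the string, then apply a Caesar shift of +3.
Reversing it on prrughe: shift back: p−3=m, r−3=o, r−3=o, u−3=r, g−3=d, h−3=e, e−3=b → moordeb; then reverse → bedroom.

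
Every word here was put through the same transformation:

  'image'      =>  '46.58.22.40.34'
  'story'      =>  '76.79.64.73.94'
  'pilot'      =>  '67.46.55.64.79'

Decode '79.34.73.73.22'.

terra

The formula is n = 3×(alphabet index, a=1) + 19.
Decoding 79.34.73.73.22: 79→(79−19)÷3=20=t, 34→(34−19)÷3=5=e, 73→(73−19)÷3=18=r, 73→(73−19)÷3=18=r, 22→(22−19)÷3=1=a.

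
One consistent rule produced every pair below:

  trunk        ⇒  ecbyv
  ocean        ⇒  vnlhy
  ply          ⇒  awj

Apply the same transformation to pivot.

apgve

Vowels shift forward by 7 and consonants shift forward by 11.
For pivot: p(cons)+11=a, i(vowel)+7=p, v(cons)+11=g, o(vowel)+7=v, t(cons)+11=e.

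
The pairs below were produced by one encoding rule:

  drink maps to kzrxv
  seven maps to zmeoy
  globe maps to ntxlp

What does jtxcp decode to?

close

In drink: d→k is +7, r→z is +8, i→r is +9, n→x is +10 — the shift increases by 1 each position. Each letter shifts forward by (position + 7), i.e. 7, 8, 9, … — the shift grows by one for each successive letter.
Decoding jtxcp: j−7=c, t−8=l, x−9=o, c−10=s, p−11=e.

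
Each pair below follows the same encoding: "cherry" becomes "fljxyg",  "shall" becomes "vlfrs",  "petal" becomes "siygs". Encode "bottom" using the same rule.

esyzvu

In cherry: c→f is +3, h→l is +4, e→j is +5, r→x is +6 — the shift increases by 1 each position. The shift increases by 1 at each position, starting from +3: 3, 4, 5, ….
Applying it to bottom: b+3=e, o+4=s, t+5=y, t+6=z, o+7=v, m+8=u.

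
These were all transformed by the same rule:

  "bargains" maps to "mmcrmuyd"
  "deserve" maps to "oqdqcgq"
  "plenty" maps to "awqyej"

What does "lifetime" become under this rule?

wuqqeuxq

The shift depends on letter class: consonant b→m is +11, but vowel a→m is +12. The rule splits by letter class: vowels +12, consonants +11.
On lifetime: l(cons)+11=w, i(vowel)+12=u, f(cons)+11=q, e(vowel)+12=q, t(cons)+11=e, i(vowel)+12=u, m(cons)+11=x, e(vowel)+12=q.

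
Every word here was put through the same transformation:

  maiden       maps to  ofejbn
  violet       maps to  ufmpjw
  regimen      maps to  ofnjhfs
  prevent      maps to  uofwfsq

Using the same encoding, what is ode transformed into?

fep

The output letters match the input read backwards, each shifted +1: maiden reversed is nediam. Read the word backwards and shift each letter +1.
Applying it to ode: reverse → edo; then shift: e+1=f, d+1=e, o+1=p.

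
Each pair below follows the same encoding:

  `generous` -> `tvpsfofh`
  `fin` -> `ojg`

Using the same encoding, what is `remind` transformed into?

eojnfs

The output letters match the input read backwards, each shifted +1: generous reversed is suoreneg. Read the word backwards and shift each letter +1.
On remind: reverse → dnimer; then shift: d+1=e, n+1=o, i+1=j, m+1=n, e+1=f, r+1=s.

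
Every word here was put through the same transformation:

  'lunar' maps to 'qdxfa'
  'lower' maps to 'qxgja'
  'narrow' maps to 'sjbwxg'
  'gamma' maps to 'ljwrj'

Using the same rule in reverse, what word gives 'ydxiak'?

tundra

A repeating key of period 3 is used — shifts +5, +9, +10 over and over.
Reversing it on ydxiak: y−5=t, d−9=u, x−10=n, i−5=d, a−9=r, k−10=a.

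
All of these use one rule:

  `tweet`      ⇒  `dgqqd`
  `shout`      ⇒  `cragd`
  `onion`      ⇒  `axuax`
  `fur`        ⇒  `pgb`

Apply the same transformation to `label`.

vmlqv

The shift depends on letter class: consonant t→d is +10, but vowel e→q is +12. Vowels shift forward by 12 and consonants shift forward by 10.
For label: l(cons)+10=v, a(vowel)+12=m, b(cons)+10=l, e(vowel)+12=q, l(cons)+10=v.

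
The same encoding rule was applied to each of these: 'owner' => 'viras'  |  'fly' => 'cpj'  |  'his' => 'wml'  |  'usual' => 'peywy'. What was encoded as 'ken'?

jag

Read the word backwards and shift each letter +4.
Decoding ken: shift back: k−4=g, e−4=a, n−4=j → gaj; then reverse → jag.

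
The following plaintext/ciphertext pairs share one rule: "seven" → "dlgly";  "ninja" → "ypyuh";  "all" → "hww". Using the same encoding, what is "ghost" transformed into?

The shift depends on letter class: consonant s→d is +11, but vowel e→l is +7. The rule splits by letter class: vowels +7, consonants +11.
Applying it to ghost: g(cons)+11=r, h(cons)+11=s, o(vowel)+7=v, s(cons)+11=d, t(cons)+11=e.

rsvde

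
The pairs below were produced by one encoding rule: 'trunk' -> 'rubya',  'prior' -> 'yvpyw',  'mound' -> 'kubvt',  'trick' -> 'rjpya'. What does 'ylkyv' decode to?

order

The output letters match the input read backwards, each shifted +7: trunk reversed is knurt. The word is reversed, then every letter is shifted forward by 7.
Reversing it on ylkyv: shift back: y−7=r, l−7=e, k−7=d, y−7=r, v−7=o → redro; then reverse → order.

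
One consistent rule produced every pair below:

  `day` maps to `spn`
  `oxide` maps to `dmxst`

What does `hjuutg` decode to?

Compare letters: d→s is +15, a→p is +15, y→n is +15 — a constant shift. This is a Caesar cipher with shift 15.
Reversing it on hjuutg: h−15=s, j−15=u, u−15=f, u−15=f, t−15=e, g−15=r.

suffer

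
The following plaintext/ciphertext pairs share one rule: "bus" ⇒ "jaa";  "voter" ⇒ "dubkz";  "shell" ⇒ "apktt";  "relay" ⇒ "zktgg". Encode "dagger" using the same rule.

lgookz

The shift depends on letter class: consonant b→j is +8, but vowel u→a is +6. Vowels shift forward by 6 and consonants shift forward by 8.
For dagger: d(cons)+8=l, a(vowel)+6=g, g(cons)+8=o, g(cons)+8=o, e(vowel)+6=k, r(cons)+8=z.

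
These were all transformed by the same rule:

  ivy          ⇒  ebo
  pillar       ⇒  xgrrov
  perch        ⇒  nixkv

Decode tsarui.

The word is reversed, then every letter is shifted forward by 6.
Decoding tsarui: shift back: t−6=n, s−6=m, a−6=u, r−6=l, u−6=o, i−6=c → nmuloc; then reverse → column.

column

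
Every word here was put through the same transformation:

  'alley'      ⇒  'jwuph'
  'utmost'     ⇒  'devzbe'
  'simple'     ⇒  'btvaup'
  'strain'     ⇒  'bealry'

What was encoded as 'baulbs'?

splash

Shifts by position in alley: pos 0: a→j (+9), pos 1: l→w (+11), pos 2: l→u (+9), pos 3: e→p (+11) — repeating every 2. It's a Vigenère-style cipher with numeric key [9,11]: position i shifts by key[i mod 2].
Decoding baulbs: b−9=s, a−11=p, u−9=l, l−11=a, b−9=s, s−11=h.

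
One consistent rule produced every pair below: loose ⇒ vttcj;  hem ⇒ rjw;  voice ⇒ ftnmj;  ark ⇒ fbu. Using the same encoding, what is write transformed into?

gbndj

Vowels shift forward by 5 and consonants shift forward by 10.
On write: w(cons)+10=g, r(cons)+10=b, i(vowel)+5=n, t(cons)+10=d, e(vowel)+5=j.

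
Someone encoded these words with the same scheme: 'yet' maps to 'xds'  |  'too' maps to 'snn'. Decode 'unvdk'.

vowel

Compare letters: y→x is +25, e→d is +25, t→s is +25 — a constant shift. This is a Caesar cipher with shift 25.
Reversing it on unvdk: u−25=v, n−25=o, v−25=w, d−25=e, k−25=l.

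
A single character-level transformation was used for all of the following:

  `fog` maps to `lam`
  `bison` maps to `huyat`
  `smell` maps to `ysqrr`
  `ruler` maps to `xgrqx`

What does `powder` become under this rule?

vacjqx

The shift depends on letter class: consonant f→l is +6, but vowel o→a is +12. Vowels shift forward by 12 and consonants shift forward by 6.
Applying it to powder: p(cons)+6=v, o(vowel)+12=a, w(cons)+6=c, d(cons)+6=j, e(vowel)+12=q, r(cons)+6=x.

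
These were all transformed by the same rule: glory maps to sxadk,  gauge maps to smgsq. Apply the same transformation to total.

Compare letters: g→s is +12, l→x is +12, o→a is +12 — a constant shift. This is a Caesar cipher with shift 12.
Applying it to total: t+12=f, o+12=a, t+12=f, a+12=m, l+12=x.

fafmx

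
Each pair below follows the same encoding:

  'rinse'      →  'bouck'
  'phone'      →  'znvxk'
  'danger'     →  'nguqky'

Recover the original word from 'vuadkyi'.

lottery

Shifts by position in rinse: pos 0: r→b (+10), pos 1: i→o (+6), pos 2: n→u (+7), pos 3: s→c (+10), pos 4: e→k (+6) — repeating every 3. The shifts repeat in a cycle of length 3: positions 0,1,… shift by +10, +6, +7, then the pattern repeats.
Reversing it on vuadkyi: v−10=l, u−6=o, a−7=t, d−10=t, k−6=e, y−7=r, i−10=y.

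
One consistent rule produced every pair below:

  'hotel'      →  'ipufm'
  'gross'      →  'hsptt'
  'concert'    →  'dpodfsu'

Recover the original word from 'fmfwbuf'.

Compare letters: h→i is +1, o→p is +1, t→u is +1 — a constant shift. Each letter is shifted forward by 1 in the alphabet (a Caesar shift of +1).
Decoding fmfwbuf: f−1=e, m−1=l, f−1=e, w−1=v, b−1=a, u−1=t, f−1=e.

elevate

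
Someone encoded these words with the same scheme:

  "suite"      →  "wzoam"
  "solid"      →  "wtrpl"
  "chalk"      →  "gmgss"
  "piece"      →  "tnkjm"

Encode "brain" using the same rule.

fwgpv

In suite: s→w is +4, u→z is +5, i→o is +6, t→a is +7 — the shift increases by 1 each position. Each letter shifts forward by (position + 4), i.e. 4, 5, 6, … — the shift grows by one for each successive letter.
For brain: b+4=f, r+5=w, a+6=g, i+7=p, n+8=v.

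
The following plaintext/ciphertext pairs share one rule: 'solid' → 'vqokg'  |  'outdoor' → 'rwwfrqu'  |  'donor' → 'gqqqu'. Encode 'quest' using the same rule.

Shifts by position in solid: pos 0: s→v (+3), pos 1: o→q (+2), pos 2: l→o (+3), pos 3: i→k (+2) — repeating every 2. A repeating key of period 2 is used — shifts +3, +2 over and over.
On quest: q+3=t, u+2=w, e+3=h, s+2=u, t+3=w.

twhuw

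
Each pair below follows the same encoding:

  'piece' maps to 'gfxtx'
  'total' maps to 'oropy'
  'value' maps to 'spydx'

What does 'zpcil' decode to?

p(15)→g(6) and i(8)→f(5) fit y≡15x+15 (mod 26); the inverse of 15 mod 26 is 7. Treating letters as 0–25, the rule is x ↦ 15x + 15 (mod 26).
Decoding zpcil: z(25)→7·(25−15)≡18=s; p(15)→7·(15−15)≡0=a; c(2)→7·(2−15)≡13=n; i(8)→7·(8−15)≡3=d; l(11)→7·(11−15)≡24=y (all mod 26).

sandy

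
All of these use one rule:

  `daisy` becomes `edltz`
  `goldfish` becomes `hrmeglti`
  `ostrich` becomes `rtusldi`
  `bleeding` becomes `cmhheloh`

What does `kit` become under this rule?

Two shifts are in play — +3 for a/e/i/o/u, +1 for every other letter.
On kit: k(cons)+1=l, i(vowel)+3=l, t(cons)+1=u.

llu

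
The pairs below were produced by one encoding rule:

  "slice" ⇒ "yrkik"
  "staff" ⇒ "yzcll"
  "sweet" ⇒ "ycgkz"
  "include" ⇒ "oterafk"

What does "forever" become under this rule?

lutkbgx

Shifts by position in slice: pos 0: s→y (+6), pos 1: l→r (+6), pos 2: i→k (+2), pos 3: c→i (+6), pos 4: e→k (+6) — repeating every 3. The shifts repeat in a cycle of length 3: positions 0,1,… shift by +6, +6, +2, then the pattern repeats.
For forever: f+6=l, o+6=u, r+2=t, e+6=k, v+6=b, e+2=g, r+6=x.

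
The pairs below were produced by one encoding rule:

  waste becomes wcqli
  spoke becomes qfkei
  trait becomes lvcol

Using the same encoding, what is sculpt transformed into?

qsgzfl

w(22)→w(22) and a(0)→c(2) fit y≡21x+2 (mod 26); the inverse of 21 mod 26 is 5. Each letter's alphabet position (a=0..z=25) is mapped through 21·x+2 mod 26 — an affine cipher.
For sculpt: s(18)→21·18+2≡16=q; c(2)→21·2+2≡18=s; u(20)→21·20+2≡6=g; l(11)→21·11+2≡25=z; p(15)→21·15+2≡5=f; t(19)→21·19+2≡11=l (all mod 26).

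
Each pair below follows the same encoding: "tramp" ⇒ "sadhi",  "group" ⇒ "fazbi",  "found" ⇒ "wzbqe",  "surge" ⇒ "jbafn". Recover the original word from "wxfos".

fight

Each letter's alphabet position (a=0..z=25) is mapped through 9·x+3 mod 26 — an affine cipher.
Undoing it on wxfos: w(22)→3·(22−3)≡5=f; x(23)→3·(23−3)≡8=i; f(5)→3·(5−3)≡6=g; o(14)→3·(14−3)≡7=h; s(18)→3·(18−3)≡19=t (all mod 26).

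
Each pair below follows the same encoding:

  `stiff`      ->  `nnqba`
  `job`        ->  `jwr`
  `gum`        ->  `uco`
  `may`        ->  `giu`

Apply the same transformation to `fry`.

Two steps: reverse the string, then apply a Caesar shift of +8.
Applying it to fry: reverse → yrf; then shift: y+8=g, r+8=z, f+8=n.

gzn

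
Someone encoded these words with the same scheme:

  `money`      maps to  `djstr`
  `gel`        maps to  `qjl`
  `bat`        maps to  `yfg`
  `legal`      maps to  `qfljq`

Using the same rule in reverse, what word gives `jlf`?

age

The output letters match the input read backwards, each shifted +5: money reversed is yenom. Two steps: reverse the string, then apply a Caesar shift of +5.
Reversing it on jlf: shift back: j−5=e, l−5=g, f−5=a → ega; then reverse → age.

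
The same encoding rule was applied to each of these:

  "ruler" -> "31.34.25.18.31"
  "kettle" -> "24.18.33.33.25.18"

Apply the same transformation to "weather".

r is letter #18 and maps to 31: an offset of 13. The number is (letter's place in the alphabet, a=1) + 13.
Applying it to weather: w=23→36, e=5→18, a=1→14, t=20→33, h=8→21, e=5→18, r=18→31.

36.18.14.33.21.18.31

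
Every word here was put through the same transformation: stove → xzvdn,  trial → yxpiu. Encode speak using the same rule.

In stove: s→x is +5, t→z is +6, o→v is +7, v→d is +8 — the shift increases by 1 each position. Each letter shifts forward by (position + 5), i.e. 5, 6, 7, … — the shift grows by one for each successive letter.
For speak: s+5=x, p+6=v, e+7=l, a+8=i, k+9=t.

xvlit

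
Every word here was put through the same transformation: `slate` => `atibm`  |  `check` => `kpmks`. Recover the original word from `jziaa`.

Compare letters: s→a is +8, l→t is +8, a→i is +8 — a constant shift. Every letter moves 8 places later in the alphabet, wrapping around z→a.
Decoding jziaa: j−8=b, z−8=r, i−8=a, a−8=s, a−8=s.

brass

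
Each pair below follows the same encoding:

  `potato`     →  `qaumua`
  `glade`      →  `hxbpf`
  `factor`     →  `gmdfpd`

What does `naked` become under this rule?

Shifts by position in potato: pos 0: p→q (+1), pos 1: o→a (+12), pos 2: t→u (+1), pos 3: a→m (+12) — repeating every 2. A repeating key of period 2 is used — shifts +1, +12 over and over.
Applying it to naked: n+1=o, a+12=m, k+1=l, e+12=q, d+1=e.

omlqe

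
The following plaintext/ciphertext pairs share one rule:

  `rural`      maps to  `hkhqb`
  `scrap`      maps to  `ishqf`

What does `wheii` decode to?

gross

It's a constant shift of +16 (ROT16).
Decoding wheii: w−16=g, h−16=r, e−16=o, i−16=s, i−16=s.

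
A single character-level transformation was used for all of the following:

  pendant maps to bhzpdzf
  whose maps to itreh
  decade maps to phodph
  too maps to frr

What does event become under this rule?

The shift depends on letter class: consonant p→b is +12, but vowel e→h is +3. The rule splits by letter class: vowels +3, consonants +12.
For event: e(vowel)+3=h, v(cons)+12=h, e(vowel)+3=h, n(cons)+12=z, t(cons)+12=f.

hhhzf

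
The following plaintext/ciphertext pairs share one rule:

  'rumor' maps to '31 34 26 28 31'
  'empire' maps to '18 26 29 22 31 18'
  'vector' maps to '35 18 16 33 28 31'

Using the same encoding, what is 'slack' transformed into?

32 25 14 16 24

r is letter #18 and maps to 31: an offset of 13. The number is (letter's place in the alphabet, a=1) + 13.
For slack: s=19→32, l=12→25, a=1→14, c=3→16, k=11→24.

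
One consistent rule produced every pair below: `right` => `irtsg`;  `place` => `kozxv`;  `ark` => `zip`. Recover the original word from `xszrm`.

Each pair mirrors across the alphabet (r↔i, i↔r, g↔t): positions sum to 25. Letters are reflected about the middle of the alphabet (position → 25−position): Atbash.
Undoing it on xszrm: x↔c, s↔h, z↔a, r↔i, m↔n.

chain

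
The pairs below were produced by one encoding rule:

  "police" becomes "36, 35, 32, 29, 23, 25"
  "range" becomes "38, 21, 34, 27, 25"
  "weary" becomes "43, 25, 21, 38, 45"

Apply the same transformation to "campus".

23, 21, 33, 36, 41, 39

Letters become their 1-based position plus 20 (so a→21, b→22, …).
On campus: c=3→23, a=1→21, m=13→33, p=16→36, u=21→41, s=19→39.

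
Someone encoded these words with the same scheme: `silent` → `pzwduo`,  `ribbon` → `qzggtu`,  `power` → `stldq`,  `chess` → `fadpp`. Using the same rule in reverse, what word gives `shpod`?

paste

s(18)→p(15) and i(8)→z(25) fit y≡25x+7 (mod 26); the inverse of 25 mod 26 is 25. This is an affine cipher: with a=0,…,z=25, each position x becomes (25x+7) mod 26.
Decoding shpod: s(18)→25·(18−7)≡15=p; h(7)→25·(7−7)≡0=a; p(15)→25·(15−7)≡18=s; o(14)→25·(14−7)≡19=t; d(3)→25·(3−7)≡4=e (all mod 26).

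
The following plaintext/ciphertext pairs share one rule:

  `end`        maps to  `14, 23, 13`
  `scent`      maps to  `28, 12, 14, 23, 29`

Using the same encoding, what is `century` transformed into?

12, 14, 23, 29, 30, 27, 34

Each letter is replaced by its alphabet position (a=1..z=26) + 9.
Applying it to century: c=3→12, e=5→14, n=14→23, t=20→29, u=21→30, r=18→27, y=25→34.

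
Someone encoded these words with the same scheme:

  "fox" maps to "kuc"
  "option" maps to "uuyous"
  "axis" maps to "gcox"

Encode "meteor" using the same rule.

The shift depends on letter class: consonant f→k is +5, but vowel o→u is +6. Two shifts are in play — +6 for a/e/i/o/u, +5 for every other letter.
Applying it to meteor: m(cons)+5=r, e(vowel)+6=k, t(cons)+5=y, e(vowel)+6=k, o(vowel)+6=u, r(cons)+5=w.

rkykuw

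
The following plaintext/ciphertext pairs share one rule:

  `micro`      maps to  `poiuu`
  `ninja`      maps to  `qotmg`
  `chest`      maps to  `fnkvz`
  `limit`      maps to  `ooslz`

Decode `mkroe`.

jelly

Shifts by position in micro: pos 0: m→p (+3), pos 1: i→o (+6), pos 2: c→i (+6), pos 3: r→u (+3), pos 4: o→u (+6) — repeating every 3. It's a Vigenère-style cipher with numeric key [3,6,6]: position i shifts by key[i mod 3].
Reversing it on mkroe: m−3=j, k−6=e, r−6=l, o−3=l, e−6=y.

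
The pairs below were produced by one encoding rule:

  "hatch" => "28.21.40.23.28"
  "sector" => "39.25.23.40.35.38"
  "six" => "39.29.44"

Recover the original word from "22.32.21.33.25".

blame

Letters become their 1-based position plus 20 (so a→21, b→22, …).
Undoing it on 22.32.21.33.25: 22→(22−20)÷1=2=b, 32→(32−20)÷1=12=l, 21→(21−20)÷1=1=a, 33→(33−20)÷1=13=m, 25→(25−20)÷1=5=e.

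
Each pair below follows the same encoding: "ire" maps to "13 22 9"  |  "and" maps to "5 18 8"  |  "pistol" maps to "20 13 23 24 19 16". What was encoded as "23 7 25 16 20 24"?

sculpt

i is letter #9 and maps to 13: an offset of 4. Letters become their 1-based position plus 4 (so a→5, b→6, …).
Decoding 23 7 25 16 20 24: 23→(23−4)÷1=19=s, 7→(7−4)÷1=3=c, 25→(25−4)÷1=21=u, 16→(16−4)÷1=12=l, 20→(20−4)÷1=16=p, 24→(24−4)÷1=20=t.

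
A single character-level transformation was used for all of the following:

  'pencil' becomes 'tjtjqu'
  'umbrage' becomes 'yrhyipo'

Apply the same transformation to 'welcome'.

ajrjwvo

The shift increases by 1 at each position, starting from +4: 4, 5, 6, ….
Applying it to welcome: w+4=a, e+5=j, l+6=r, c+7=j, o+8=w, m+9=v, e+10=o.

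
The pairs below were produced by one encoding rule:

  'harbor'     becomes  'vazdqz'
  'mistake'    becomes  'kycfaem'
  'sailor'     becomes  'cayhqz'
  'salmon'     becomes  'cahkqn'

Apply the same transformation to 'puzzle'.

h(7)→v(21) and a(0)→a(0) fit y≡3x+0 (mod 26); the inverse of 3 mod 26 is 9. This is an affine cipher: with a=0,…,z=25, each position x becomes (3x+0) mod 26.
On puzzle: p(15)→3·15+0≡19=t; u(20)→3·20+0≡8=i; z(25)→3·25+0≡23=x; z(25)→3·25+0≡23=x; l(11)→3·11+0≡7=h; e(4)→3·4+0≡12=m (all mod 26).

tixxhm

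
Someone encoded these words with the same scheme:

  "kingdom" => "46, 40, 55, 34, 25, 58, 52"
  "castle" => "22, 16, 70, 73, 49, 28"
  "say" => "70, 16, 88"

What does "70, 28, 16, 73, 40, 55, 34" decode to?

seating

Each letter becomes 3×(its alphabet position, a=1..z=26) + 13.
Reversing it on 70, 28, 16, 73, 40, 55, 34: 70→(70−13)÷3=19=s, 28→(28−13)÷3=5=e, 16→(16−13)÷3=1=a, 73→(73−13)÷3=20=t, 40→(40−13)÷3=9=i, 55→(55−13)÷3=14=n, 34→(34−13)÷3=7=g.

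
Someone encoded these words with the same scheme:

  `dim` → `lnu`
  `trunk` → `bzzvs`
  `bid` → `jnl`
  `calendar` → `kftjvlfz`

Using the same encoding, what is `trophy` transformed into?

The shift depends on letter class: consonant d→l is +8, but vowel i→n is +5. The rule splits by letter class: vowels +5, consonants +8.
Applying it to trophy: t(cons)+8=b, r(cons)+8=z, o(vowel)+5=t, p(cons)+8=x, h(cons)+8=p, y(cons)+8=g.

bztxpg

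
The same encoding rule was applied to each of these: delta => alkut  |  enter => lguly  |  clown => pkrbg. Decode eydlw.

brief

This is an affine cipher: with a=0,…,z=25, each position x becomes (11x+19) mod 26.
Reversing it on eydlw: e(4)→19·(4−19)≡1=b; y(24)→19·(24−19)≡17=r; d(3)→19·(3−19)≡8=i; l(11)→19·(11−19)≡4=e; w(22)→19·(22−19)≡5=f (all mod 26).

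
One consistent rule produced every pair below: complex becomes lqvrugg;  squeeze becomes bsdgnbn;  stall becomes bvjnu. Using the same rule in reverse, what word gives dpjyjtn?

unaware

Shifts by position in complex: pos 0: c→l (+9), pos 1: o→q (+2), pos 2: m→v (+9), pos 3: p→r (+2) — repeating every 2. A repeating key of period 2 is used — shifts +9, +2 over and over.
Reversing it on dpjyjtn: d−9=u, p−2=n, j−9=a, y−2=w, j−9=a, t−2=r, n−9=e.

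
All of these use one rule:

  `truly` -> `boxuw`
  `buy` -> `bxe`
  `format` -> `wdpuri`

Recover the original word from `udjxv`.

The word is reversed, then every letter is shifted forward by 3.
Reversing it on udjxv: shift back: u−3=r, d−3=a, j−3=g, x−3=u, v−3=s → ragus; then reverse → sugar.

sugar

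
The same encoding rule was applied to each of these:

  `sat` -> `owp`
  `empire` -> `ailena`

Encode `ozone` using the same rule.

Compare letters: s→o is +22, a→w is +22, t→p is +22 — a constant shift. It's a constant shift of +22 (ROT22).
For ozone: o+22=k, z+22=v, o+22=k, n+22=j, e+22=a.

kvkja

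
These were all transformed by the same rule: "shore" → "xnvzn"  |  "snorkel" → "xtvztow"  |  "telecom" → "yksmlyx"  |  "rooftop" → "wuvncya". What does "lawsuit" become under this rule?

In shore: s→x is +5, h→n is +6, o→v is +7, r→z is +8 — the shift increases by 1 each position. The shift increases by 1 at each position, starting from +5: 5, 6, 7, ….
For lawsuit: l+5=q, a+6=g, w+7=d, s+8=a, u+9=d, i+10=s, t+11=e.

qgdadse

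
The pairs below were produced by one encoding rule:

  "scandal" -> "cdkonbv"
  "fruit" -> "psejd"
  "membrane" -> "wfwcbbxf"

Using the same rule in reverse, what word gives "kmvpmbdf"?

Shifts by position in scandal: pos 0: s→c (+10), pos 1: c→d (+1), pos 2: a→k (+10), pos 3: n→o (+1) — repeating every 2. A repeating key of period 2 is used — shifts +10, +1 over and over.
Decoding kmvpmbdf: k−10=a, m−1=l, v−10=l, p−1=o, m−10=c, b−1=a, d−10=t, f−1=e.

allocate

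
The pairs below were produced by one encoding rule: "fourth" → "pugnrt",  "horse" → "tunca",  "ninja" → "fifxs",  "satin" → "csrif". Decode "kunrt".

worth

Treating letters as 0–25, the rule is x ↦ 15x + 18 (mod 26).
Undoing it on kunrt: k(10)→7·(10−18)≡22=w; u(20)→7·(20−18)≡14=o; n(13)→7·(13−18)≡17=r; r(17)→7·(17−18)≡19=t; t(19)→7·(19−18)≡7=h (all mod 26).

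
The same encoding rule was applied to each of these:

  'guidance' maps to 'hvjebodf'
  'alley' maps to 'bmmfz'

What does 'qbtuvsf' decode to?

pasture

Compare letters: g→h is +1, u→v is +1, i→j is +1 — a constant shift. Each letter is shifted forward by 1 in the alphabet (a Caesar shift of +1).
Decoding qbtuvsf: q−1=p, b−1=a, t−1=s, u−1=t, v−1=u, s−1=r, f−1=e.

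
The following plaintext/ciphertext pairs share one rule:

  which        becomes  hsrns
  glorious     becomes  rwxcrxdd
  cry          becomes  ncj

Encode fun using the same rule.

qdy

The rule splits by letter class: vowels +9, consonants +11.
For fun: f(cons)+11=q, u(vowel)+9=d, n(cons)+11=y.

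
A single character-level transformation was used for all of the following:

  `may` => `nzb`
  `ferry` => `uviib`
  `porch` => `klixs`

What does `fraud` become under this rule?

Each letter is replaced by its mirror in the alphabet: a↔z, b↔y, c↔x, and so on (the Atbash cipher).
For fraud: f↔u, r↔i, a↔z, u↔f, d↔w.

uizfw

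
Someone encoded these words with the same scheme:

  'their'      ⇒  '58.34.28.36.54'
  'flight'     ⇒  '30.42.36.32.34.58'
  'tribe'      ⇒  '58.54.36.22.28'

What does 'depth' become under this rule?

Each letter becomes 2×(its alphabet position, a=1..z=26) + 18.
For depth: d=4→26, e=5→28, p=16→50, t=20→58, h=8→34.

26.28.50.58.34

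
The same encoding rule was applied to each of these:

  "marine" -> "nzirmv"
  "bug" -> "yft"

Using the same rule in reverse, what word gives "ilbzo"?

Each pair mirrors across the alphabet (m↔n, a↔z, r↔i): positions sum to 25. Each letter is replaced by its mirror in the alphabet: a↔z, b↔y, c↔x, and so on (the Atbash cipher).
Undoing it on ilbzo: i↔r, l↔o, b↔y, z↔a, o↔l.

royal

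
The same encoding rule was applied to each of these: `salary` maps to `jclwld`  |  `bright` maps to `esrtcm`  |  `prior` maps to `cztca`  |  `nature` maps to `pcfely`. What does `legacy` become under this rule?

The output letters match the input read backwards, each shifted +11: salary reversed is yralas. Two steps: reverse the string, then apply a Caesar shift of +11.
Applying it to legacy: reverse → ycagel; then shift: y+11=j, c+11=n, a+11=l, g+11=r, e+11=p, l+11=w.

jnlrpw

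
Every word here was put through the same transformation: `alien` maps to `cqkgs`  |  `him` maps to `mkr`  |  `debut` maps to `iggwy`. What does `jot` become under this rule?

oqy

The shift depends on letter class: consonant l→q is +5, but vowel a→c is +2. Two shifts are in play — +2 for a/e/i/o/u, +5 for every other letter.
On jot: j(cons)+5=o, o(vowel)+2=q, t(cons)+5=y.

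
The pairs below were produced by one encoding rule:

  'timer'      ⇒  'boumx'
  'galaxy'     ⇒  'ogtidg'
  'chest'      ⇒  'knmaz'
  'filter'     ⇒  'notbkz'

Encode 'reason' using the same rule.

Shifts by position in timer: pos 0: t→b (+8), pos 1: i→o (+6), pos 2: m→u (+8), pos 3: e→m (+8), pos 4: r→x (+6) — repeating every 3. It's a Vigenère-style cipher with numeric key [8,6,8]: position i shifts by key[i mod 3].
Applying it to reason: r+8=z, e+6=k, a+8=i, s+8=a, o+6=u, n+8=v.

zkiauv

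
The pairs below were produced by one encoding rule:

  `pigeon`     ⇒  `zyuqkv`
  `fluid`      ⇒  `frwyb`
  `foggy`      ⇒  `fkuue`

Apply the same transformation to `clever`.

mrqlqd

p(15)→z(25) and i(8)→y(24) fit y≡15x+8 (mod 26); the inverse of 15 mod 26 is 7. Each letter's alphabet position (a=0..z=25) is mapped through 15·x+8 mod 26 — an affine cipher.
For clever: c(2)→15·2+8≡12=m; l(11)→15·11+8≡17=r; e(4)→15·4+8≡16=q; v(21)→15·21+8≡11=l; e(4)→15·4+8≡16=q; r(17)→15·17+8≡3=d (all mod 26).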